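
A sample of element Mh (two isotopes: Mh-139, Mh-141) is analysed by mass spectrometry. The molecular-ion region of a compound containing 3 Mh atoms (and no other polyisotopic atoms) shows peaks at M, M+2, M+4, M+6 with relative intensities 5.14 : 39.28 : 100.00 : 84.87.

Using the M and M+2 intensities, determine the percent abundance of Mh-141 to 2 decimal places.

If p is the fraction of Mh that is Mh-139, then I(M+2)/I(M) = [C(3,1)·p^2·(1−p)] / p^3 = 3·(1−p)/p = 39.28/5.14 = 7.6420
(1−p)/p = 7.6420/3 = 2.5473  ⇒  p = 1/(1 + 2.5473) = 0.2819
Mh-139: 28.19%, Mh-141: 71.81%.

71.81%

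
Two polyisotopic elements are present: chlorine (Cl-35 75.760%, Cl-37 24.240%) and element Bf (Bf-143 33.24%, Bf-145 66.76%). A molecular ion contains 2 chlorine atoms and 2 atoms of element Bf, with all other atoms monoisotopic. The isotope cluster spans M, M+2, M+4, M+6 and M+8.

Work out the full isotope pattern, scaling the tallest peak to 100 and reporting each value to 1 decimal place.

Chlorine pattern (n=2): 0.57395776 : 0.36728448 : 0.05875776
Element Bf pattern (n=2): 0.11048976 : 0.44382048 : 0.44568976
Convolve the two distributions (both contribute in 2-u steps):
  M: 0.57395776×0.11048976 = 0.063416
  M+2: 0.57395776×0.44382048 + 0.36728448×0.11048976 = 0.295315
  M+4: 0.57395776×0.44568976 + 0.36728448×0.44382048 + 0.05875776×0.11048976 = 0.425308
  M+6: 0.36728448×0.44568976 + 0.05875776×0.44382048 = 0.189773
  M+8: 0.05875776×0.44568976 = 0.026188
Scale to base peak (0.425308) = 100: 14.9 : 69.4 : 100.0 : 44.6 : 6.2

14.9 : 69.4 : 100.0 : 44.6 : 6.2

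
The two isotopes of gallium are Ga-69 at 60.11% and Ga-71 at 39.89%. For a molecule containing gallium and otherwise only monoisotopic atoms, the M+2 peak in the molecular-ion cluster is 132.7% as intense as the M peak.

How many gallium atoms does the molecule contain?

2

With n Ga atoms, P(M+2)/P(M) = C(n,1)·p^(n−1)q / p^n = n·q/p = n · 0.3989/0.6011.
n = 1.327 × 0.6011/0.3989 = 2.00 ≈ 2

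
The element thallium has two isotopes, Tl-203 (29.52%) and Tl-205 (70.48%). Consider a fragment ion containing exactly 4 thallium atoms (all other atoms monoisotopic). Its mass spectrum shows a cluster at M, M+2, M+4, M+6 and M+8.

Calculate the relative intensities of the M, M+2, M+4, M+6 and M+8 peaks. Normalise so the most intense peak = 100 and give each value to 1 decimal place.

Each Tl atom is independently Tl-203 (p = 0.2952) or Tl-205 (q = 0.7048); the cluster is the binomial expansion (p + q)^4.
P(M) = 0.2952^4 = 0.007594
P(M+2) = 4 × 0.2952^3 × 0.7048^1 = 0.072523
P(M+4) = 6 × 0.2952^2 × 0.7048^2 = 0.259726
P(M+6) = 4 × 0.2952^1 × 0.7048^3 = 0.413403
P(M+8) = 0.7048^4 = 0.246754
The M+6 peak is largest (0.413403); scaling to 100 gives 1.8 : 17.5 : 62.8 : 100.0 : 59.7.

1.8 : 17.5 : 62.8 : 100.0 : 59.7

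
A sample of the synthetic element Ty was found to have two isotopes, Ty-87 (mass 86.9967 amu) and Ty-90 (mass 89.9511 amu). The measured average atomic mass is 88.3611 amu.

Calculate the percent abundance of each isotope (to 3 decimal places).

Ty-87: 53.818%, Ty-90: 46.182%

Writing the weighted mean with unknown fraction x of Ty-87:
86.9967·x + 89.9511·(1 − x) = 88.3611
(86.9967 − 89.9511)·x = 88.3611 − 89.9511
x = -1.5900 / -2.9544 = 0.53818 → 53.818% Ty-87, 46.182% Ty-90.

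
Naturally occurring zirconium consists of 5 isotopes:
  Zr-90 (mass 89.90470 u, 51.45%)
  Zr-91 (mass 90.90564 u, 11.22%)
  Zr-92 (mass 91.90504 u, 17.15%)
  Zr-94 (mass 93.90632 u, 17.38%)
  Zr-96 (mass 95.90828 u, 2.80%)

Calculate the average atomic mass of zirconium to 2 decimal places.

91.22 u

Average mass = Σ (abundance × isotope mass) = 0.5145 × 89.90470 + 0.1122 × 90.90564 + 0.1715 × 91.90504 + 0.1738 × 93.90632 + 0.0280 × 95.90828
= 46.255968 + 10.199613 + 15.761714 + 16.320918 + 2.685432 = 91.223645 u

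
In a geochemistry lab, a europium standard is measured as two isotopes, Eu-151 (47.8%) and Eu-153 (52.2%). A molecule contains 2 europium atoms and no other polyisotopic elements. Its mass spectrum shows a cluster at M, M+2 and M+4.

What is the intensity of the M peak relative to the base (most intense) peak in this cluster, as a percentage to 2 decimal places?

(0.478 + 0.522)^2 gives M 0.2285, M+2 0.4990, M+4 0.2725; the largest is M+2.
P(M+2) = C(2,1) × 0.478^1 × 0.522^1 = 2 × 0.4780 × 0.5220 = 0.499032 (base)
P(M) = C(2,0) × 0.478^2 × 0.522^0 = 1 × 0.228484 × 1.0000 = 0.228484
Relative intensity = 0.228484 / 0.499032 × 100 = 45.79

45.79%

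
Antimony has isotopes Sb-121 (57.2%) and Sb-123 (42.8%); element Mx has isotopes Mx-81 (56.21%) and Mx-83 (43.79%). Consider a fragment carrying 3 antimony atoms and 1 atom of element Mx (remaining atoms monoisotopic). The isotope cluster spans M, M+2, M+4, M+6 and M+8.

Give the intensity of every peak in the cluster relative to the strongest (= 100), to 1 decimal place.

29.2 : 88.2 : 100.0 : 50.4 : 9.5

Antimony pattern (n=3): 0.18714925 : 0.42010426 : 0.31434374 : 0.07840275
Element Mx pattern (n=1): 0.5621 : 0.4379
Convolve the two distributions (both contribute in 2-u steps):
  M: 0.18714925×0.5621 = 0.105197
  M+2: 0.18714925×0.4379 + 0.42010426×0.5621 = 0.318093
  M+4: 0.42010426×0.4379 + 0.31434374×0.5621 = 0.360656
  M+6: 0.31434374×0.4379 + 0.07840275×0.5621 = 0.181721
  M+8: 0.07840275×0.4379 = 0.034333
Scale to base peak (0.360656) = 100: 29.2 : 88.2 : 100.0 : 50.4 : 9.5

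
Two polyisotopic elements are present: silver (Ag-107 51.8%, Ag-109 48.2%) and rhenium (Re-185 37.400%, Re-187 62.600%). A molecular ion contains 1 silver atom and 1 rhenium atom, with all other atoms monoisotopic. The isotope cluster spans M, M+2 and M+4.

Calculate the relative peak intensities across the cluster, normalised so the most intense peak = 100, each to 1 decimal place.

Silver pattern (n=1): 0.5180 : 0.4820
Rhenium pattern (n=1): 0.3740 : 0.6260
Convolve the two distributions (both contribute in 2-u steps):
  M: 0.5180×0.3740 = 0.193732
  M+2: 0.5180×0.6260 + 0.4820×0.3740 = 0.504536
  M+4: 0.4820×0.6260 = 0.301732
Scale to base peak (0.504536) = 100: 38.4 : 100.0 : 59.8

38.4 : 100.0 : 59.8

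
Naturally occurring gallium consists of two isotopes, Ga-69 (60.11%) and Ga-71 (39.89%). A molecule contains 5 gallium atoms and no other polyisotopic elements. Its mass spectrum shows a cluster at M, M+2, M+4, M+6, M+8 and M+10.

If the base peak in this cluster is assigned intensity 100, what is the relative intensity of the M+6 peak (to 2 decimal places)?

Binomial terms of (0.6011 + 0.3989)^5: M 0.0785, M+2 0.2604, M+4 0.3456, M+6 0.2293, M+8 0.0761, M+10 0.0101 → M+4 is the base peak.
P(M+4) = C(5,2) × 0.6011^3 × 0.3989^2 = 10 × 0.21719018 × 0.15912121 = 0.345596 (base)
P(M+6) = C(5,3) × 0.6011^2 × 0.3989^3 = 10 × 0.36132121 × 0.06347345 = 0.229343
Relative intensity = 0.229343 / 0.345596 × 100 = 66.36

66.36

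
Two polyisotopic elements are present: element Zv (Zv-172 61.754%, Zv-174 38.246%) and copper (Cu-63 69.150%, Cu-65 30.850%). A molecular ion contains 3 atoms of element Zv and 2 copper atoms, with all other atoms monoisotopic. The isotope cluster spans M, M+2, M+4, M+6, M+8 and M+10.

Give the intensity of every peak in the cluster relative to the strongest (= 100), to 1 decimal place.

Element Zv pattern (n=3): 0.23550237 : 0.43755985 : 0.2709932 : 0.05594459
Copper pattern (n=2): 0.47817225 : 0.4266555 : 0.09517225
Convolve the two distributions (both contribute in 2-u steps):
  M: 0.23550237×0.47817225 = 0.112611
  M+2: 0.23550237×0.4266555 + 0.43755985×0.47817225 = 0.309707
  M+4: 0.23550237×0.09517225 + 0.43755985×0.4266555 + 0.2709932×0.47817225 = 0.338682
  M+6: 0.43755985×0.09517225 + 0.2709932×0.4266555 + 0.05594459×0.47817225 = 0.184015
  M+8: 0.2709932×0.09517225 + 0.05594459×0.4266555 = 0.049660
  M+10: 0.05594459×0.09517225 = 0.005324
Scale to base peak (0.338682) = 100: 33.2 : 91.4 : 100.0 : 54.3 : 14.7 : 1.6

33.2 : 91.4 : 100.0 : 54.3 : 14.7 : 1.6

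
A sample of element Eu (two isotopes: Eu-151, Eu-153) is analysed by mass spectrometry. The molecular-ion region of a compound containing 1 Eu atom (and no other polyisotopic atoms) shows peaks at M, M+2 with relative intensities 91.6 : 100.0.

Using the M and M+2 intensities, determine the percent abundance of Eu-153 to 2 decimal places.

52.19%

Write p for the Eu-151 fraction. I(M+2)/I(M) = [C(1,1)·p^0·(1−p)] / p^1 = 1·(1−p)/p = 100.0/91.6 = 1.0917
(1−p)/p = 1.0917/1 = 1.0917  ⇒  p = 1/(1 + 1.0917) = 0.4781
Eu-151: 47.81%, Eu-153: 52.19%.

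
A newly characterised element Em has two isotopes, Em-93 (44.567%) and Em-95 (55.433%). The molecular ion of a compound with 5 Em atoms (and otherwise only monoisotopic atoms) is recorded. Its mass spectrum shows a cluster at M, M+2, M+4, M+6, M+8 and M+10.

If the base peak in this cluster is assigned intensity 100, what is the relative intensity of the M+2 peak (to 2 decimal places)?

Term probabilities: M 0.0176, M+2 0.1093, M+4 0.2720, M+6 0.3383, M+8 0.2104, M+10 0.0523. Base peak = M+6.
P(M+6) = C(5,3) × 0.44567^2 × 0.55433^3 = 10 × 0.19862175 × 0.17033549 = 0.338323 (base)
P(M+2) = C(5,1) × 0.44567^4 × 0.55433^1 = 5 × 0.0394506 × 0.55433 = 0.109343
Relative intensity = 0.109343 / 0.338323 × 100 = 32.32

32.32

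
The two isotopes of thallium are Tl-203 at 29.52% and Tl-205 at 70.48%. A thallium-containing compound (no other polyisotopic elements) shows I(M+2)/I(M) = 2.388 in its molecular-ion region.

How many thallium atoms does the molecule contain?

For n independent Tl atoms, I(M+2)/I(M) = n · (abundance Tl-205) / (abundance Tl-203) = n · 0.7048/0.2952.
n = 2.388 × 0.2952/0.7048 = 1.00 ≈ 1

1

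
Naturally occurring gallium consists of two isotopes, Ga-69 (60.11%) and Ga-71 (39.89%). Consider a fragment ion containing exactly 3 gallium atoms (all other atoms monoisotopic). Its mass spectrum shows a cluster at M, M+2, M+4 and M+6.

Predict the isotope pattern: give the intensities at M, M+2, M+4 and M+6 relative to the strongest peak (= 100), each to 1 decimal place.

Each Ga atom is independently Ga-69 (p = 0.6011) or Ga-71 (q = 0.3989); the cluster is the binomial expansion (p + q)^3.
P(M) = 0.6011^3 = 0.217190
P(M+2) = 3 × 0.6011^2 × 0.3989^1 = 0.432393
P(M+4) = 3 × 0.6011^1 × 0.3989^2 = 0.286943
P(M+6) = 0.3989^3 = 0.063473
The M+2 peak is largest (0.432393); scaling to 100 gives 50.2 : 100.0 : 66.4 : 14.7.

50.2 : 100.0 : 66.4 : 14.7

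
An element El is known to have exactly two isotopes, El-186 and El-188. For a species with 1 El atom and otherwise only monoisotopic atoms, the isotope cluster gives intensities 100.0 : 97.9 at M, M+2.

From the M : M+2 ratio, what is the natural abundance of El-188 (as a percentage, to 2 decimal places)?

Write p for the El-186 fraction. I(M+2)/I(M) = [C(1,1)·p^0·(1−p)] / p^1 = 1·(1−p)/p = 97.9/100.0 = 0.9790
(1−p)/p = 0.9790/1 = 0.9790  ⇒  p = 1/(1 + 0.9790) = 0.5053
El-186: 50.53%, El-188: 49.47%.

49.47%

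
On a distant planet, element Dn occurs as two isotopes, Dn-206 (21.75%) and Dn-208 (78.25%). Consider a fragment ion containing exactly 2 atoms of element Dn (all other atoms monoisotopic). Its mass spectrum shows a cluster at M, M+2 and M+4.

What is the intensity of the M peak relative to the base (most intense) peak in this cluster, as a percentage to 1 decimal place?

Binomial terms of (0.2175 + 0.7825)^2: M 0.0473, M+2 0.3404, M+4 0.6123 → M+4 is the base peak.
P(M+4) = C(2,2) × 0.2175^0 × 0.7825^2 = 1 × 1.0000 × 0.61230625 = 0.612306 (base)
P(M) = C(2,0) × 0.2175^2 × 0.7825^0 = 1 × 0.04730625 × 1.0000 = 0.047306
Relative intensity = 0.047306 / 0.612306 × 100 = 7.7

7.7%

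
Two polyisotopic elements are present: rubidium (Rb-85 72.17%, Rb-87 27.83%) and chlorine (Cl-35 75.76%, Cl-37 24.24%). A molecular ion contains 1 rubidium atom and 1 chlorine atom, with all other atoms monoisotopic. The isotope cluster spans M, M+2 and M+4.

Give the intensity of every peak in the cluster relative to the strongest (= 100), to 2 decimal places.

100.00 : 70.56 : 12.34

Rubidium pattern (n=1): 0.7217 : 0.2783
Chlorine pattern (n=1): 0.7576 : 0.2424
Convolve the two distributions (both contribute in 2-u steps):
  M: 0.7217×0.7576 = 0.546760
  M+2: 0.7217×0.2424 + 0.2783×0.7576 = 0.385780
  M+4: 0.2783×0.2424 = 0.067460
Scale to base peak (0.546760) = 100: 100.00 : 70.56 : 12.34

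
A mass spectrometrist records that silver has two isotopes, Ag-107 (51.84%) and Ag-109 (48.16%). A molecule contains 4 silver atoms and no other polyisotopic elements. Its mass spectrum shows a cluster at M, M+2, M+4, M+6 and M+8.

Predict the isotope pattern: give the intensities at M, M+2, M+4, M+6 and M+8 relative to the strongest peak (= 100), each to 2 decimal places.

The 4 Ag atoms are independent, so intensities follow the terms of (0.5184 + 0.4816)^4.
P(M) = 0.5184^4 = 0.072220
P(M+2) = 4 × 0.5184^3 × 0.4816^1 = 0.268375
P(M+4) = 6 × 0.5184^2 × 0.4816^2 = 0.373985
P(M+6) = 4 × 0.5184^1 × 0.4816^3 = 0.231624
P(M+8) = 0.4816^4 = 0.053795
The M+4 peak is largest (0.373985); scaling to 100 gives 19.31 : 71.76 : 100.00 : 61.93 : 14.38.

19.31 : 71.76 : 100.00 : 61.93 : 14.38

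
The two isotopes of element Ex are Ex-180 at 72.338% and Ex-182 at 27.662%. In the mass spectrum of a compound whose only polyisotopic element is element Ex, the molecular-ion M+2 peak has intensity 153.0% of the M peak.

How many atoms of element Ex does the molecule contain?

The M+2/M ratio from n Ex atoms is n · q/p = n · 0.27662/0.72338.
n = 1.530 × 0.72338/0.27662 = 4.00 ≈ 4

4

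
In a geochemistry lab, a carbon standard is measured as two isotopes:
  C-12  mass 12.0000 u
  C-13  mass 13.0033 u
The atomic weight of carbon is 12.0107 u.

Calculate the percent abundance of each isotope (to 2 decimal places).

Let x be the fractional abundance of C-12; then C-13 has abundance 1 − x.
12.0000·x + 13.0033·(1 − x) = 12.0107
(12.0000 − 13.0033)·x = 12.0107 − 13.0033
x = -0.9926 / -1.0033 = 0.98934 → 98.93% C-12, 1.07% C-13.

C-12: 98.93%, C-13: 1.07%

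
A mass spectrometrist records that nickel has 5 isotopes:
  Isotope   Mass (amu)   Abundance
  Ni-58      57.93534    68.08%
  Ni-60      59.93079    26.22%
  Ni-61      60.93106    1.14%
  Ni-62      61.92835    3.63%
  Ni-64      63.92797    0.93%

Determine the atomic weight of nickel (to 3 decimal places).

Weight each isotope mass by its fractional abundance: 0.6808 × 57.93534 + 0.2622 × 59.93079 + 0.0114 × 60.93106 + 0.0363 × 61.92835 + 0.0093 × 63.92797
= 39.442379 + 15.713853 + 0.694614 + 2.247999 + 0.594530 = 58.693375 amu

58.693 amu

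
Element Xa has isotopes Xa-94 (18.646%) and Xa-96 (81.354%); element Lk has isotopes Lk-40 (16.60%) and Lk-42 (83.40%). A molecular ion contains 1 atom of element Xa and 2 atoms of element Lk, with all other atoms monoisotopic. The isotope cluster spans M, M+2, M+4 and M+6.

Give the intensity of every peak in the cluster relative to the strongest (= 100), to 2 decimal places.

0.91 : 13.09 : 62.73 : 100.00

Element Xa pattern (n=1): 0.18646 : 0.81354
Element Lk pattern (n=2): 0.027556 : 0.276888 : 0.695556
Convolve the two distributions (both contribute in 2-u steps):
  M: 0.18646×0.027556 = 0.005138
  M+2: 0.18646×0.276888 + 0.81354×0.027556 = 0.074046
  M+4: 0.18646×0.695556 + 0.81354×0.276888 = 0.354953
  M+6: 0.81354×0.695556 = 0.565863
Scale to base peak (0.565863) = 100: 0.91 : 13.09 : 62.73 : 100.00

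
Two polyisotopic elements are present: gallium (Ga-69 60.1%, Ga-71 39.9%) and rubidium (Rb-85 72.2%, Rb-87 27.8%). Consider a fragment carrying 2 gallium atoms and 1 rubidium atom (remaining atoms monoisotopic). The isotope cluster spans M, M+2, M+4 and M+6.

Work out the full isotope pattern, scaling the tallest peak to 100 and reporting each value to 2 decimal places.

58.38 : 100.00 : 55.58 : 9.91

Gallium pattern (n=2): 0.361201 : 0.479598 : 0.159201
Rubidium pattern (n=1): 0.7220 : 0.2780
Convolve the two distributions (both contribute in 2-u steps):
  M: 0.361201×0.7220 = 0.260787
  M+2: 0.361201×0.2780 + 0.479598×0.7220 = 0.446684
  M+4: 0.479598×0.2780 + 0.159201×0.7220 = 0.248271
  M+6: 0.159201×0.2780 = 0.044258
Scale to base peak (0.446684) = 100: 58.38 : 100.00 : 55.58 : 9.91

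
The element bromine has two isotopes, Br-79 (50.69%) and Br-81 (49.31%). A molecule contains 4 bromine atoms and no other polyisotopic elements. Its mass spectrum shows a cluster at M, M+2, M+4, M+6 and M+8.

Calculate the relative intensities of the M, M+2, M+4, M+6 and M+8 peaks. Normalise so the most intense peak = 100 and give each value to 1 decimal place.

17.6 : 68.5 : 100.0 : 64.9 : 15.8

The 4 Br atoms are independent, so intensities follow the terms of (0.5069 + 0.4931)^4.
P(M) = 0.5069^4 = 0.066022
P(M+2) = 4 × 0.5069^3 × 0.4931^1 = 0.256899
P(M+4) = 6 × 0.5069^2 × 0.4931^2 = 0.374857
P(M+6) = 4 × 0.5069^1 × 0.4931^3 = 0.243101
P(M+8) = 0.4931^4 = 0.059121
The M+4 peak is largest (0.374857); scaling to 100 gives 17.6 : 68.5 : 100.0 : 64.9 : 15.8.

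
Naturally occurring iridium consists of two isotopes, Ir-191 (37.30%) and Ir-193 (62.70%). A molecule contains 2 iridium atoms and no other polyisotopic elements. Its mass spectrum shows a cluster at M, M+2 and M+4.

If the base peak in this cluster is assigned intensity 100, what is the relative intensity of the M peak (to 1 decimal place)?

29.7

Binomial terms of (0.3730 + 0.6270)^2: M 0.1391, M+2 0.4677, M+4 0.3931 → M+2 is the base peak.
P(M+2) = C(2,1) × 0.3730^1 × 0.6270^1 = 2 × 0.3730 × 0.6270 = 0.467742 (base)
P(M) = C(2,0) × 0.3730^2 × 0.6270^0 = 1 × 0.139129 × 1.0000 = 0.139129
Relative intensity = 0.139129 / 0.467742 × 100 = 29.7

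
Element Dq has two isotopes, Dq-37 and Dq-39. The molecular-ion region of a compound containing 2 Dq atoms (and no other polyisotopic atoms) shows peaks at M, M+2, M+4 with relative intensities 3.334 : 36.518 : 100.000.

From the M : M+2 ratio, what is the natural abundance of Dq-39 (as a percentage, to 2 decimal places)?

If p is the fraction of Dq that is Dq-37, then I(M+2)/I(M) = [C(2,1)·p^1·(1−p)] / p^2 = 2·(1−p)/p = 36.518/3.334 = 10.9532
(1−p)/p = 10.9532/2 = 5.4766  ⇒  p = 1/(1 + 5.4766) = 0.1544
Dq-37: 15.44%, Dq-39: 84.56%.

84.56%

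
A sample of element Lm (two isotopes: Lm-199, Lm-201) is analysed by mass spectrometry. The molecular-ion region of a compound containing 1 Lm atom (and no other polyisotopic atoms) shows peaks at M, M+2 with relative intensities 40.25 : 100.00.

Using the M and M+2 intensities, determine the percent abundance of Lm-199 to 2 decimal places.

28.70%

If p is the fraction of Lm that is Lm-199, then I(M+2)/I(M) = [C(1,1)·p^0·(1−p)] / p^1 = 1·(1−p)/p = 100.00/40.25 = 2.4845
(1−p)/p = 2.4845/1 = 2.4845  ⇒  p = 1/(1 + 2.4845) = 0.2870
Lm-199: 28.70%, Lm-201: 71.30%.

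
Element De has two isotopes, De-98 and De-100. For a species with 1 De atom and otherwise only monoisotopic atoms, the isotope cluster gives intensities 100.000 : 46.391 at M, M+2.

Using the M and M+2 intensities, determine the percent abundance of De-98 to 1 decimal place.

68.3%

Write p for the De-98 fraction. I(M+2)/I(M) = [C(1,1)·p^0·(1−p)] / p^1 = 1·(1−p)/p = 46.391/100.000 = 0.4639
(1−p)/p = 0.4639/1 = 0.4639  ⇒  p = 1/(1 + 0.4639) = 0.6831
De-98: 68.3%, De-100: 31.7%.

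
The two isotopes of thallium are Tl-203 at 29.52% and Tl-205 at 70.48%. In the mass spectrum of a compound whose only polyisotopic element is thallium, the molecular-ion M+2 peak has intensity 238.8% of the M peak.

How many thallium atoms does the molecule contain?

With n Tl atoms, P(M+2)/P(M) = C(n,1)·p^(n−1)q / p^n = n·q/p = n · 0.7048/0.2952.
n = 2.388 × 0.2952/0.7048 = 1.00 ≈ 1

1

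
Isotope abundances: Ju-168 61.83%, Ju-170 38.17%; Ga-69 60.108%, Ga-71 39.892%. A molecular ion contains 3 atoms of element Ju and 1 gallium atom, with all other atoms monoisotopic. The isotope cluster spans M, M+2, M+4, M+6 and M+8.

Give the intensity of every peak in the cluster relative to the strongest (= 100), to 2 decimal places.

Element Ju pattern (n=3): 0.23637293 : 0.43776588 : 0.27024945 : 0.05561174
Gallium pattern (n=1): 0.60108 : 0.39892
Convolve the two distributions (both contribute in 2-u steps):
  M: 0.23637293×0.60108 = 0.142079
  M+2: 0.23637293×0.39892 + 0.43776588×0.60108 = 0.357426
  M+4: 0.43776588×0.39892 + 0.27024945×0.60108 = 0.337075
  M+6: 0.27024945×0.39892 + 0.05561174×0.60108 = 0.141235
  M+8: 0.05561174×0.39892 = 0.022185
Scale to base peak (0.357426) = 100: 39.75 : 100.00 : 94.31 : 39.51 : 6.21

39.75 : 100.00 : 94.31 : 39.51 : 6.21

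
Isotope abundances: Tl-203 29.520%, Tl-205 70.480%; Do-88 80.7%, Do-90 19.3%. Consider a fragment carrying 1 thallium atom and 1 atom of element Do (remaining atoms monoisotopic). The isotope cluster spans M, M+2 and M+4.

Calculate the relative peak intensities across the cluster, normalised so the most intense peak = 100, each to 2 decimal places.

38.07 : 100.00 : 21.74

Thallium pattern (n=1): 0.2952 : 0.7048
Element Do pattern (n=1): 0.8070 : 0.1930
Convolve the two distributions (both contribute in 2-u steps):
  M: 0.2952×0.8070 = 0.238226
  M+2: 0.2952×0.1930 + 0.7048×0.8070 = 0.625747
  M+4: 0.7048×0.1930 = 0.136026
Scale to base peak (0.625747) = 100: 38.07 : 100.00 : 21.74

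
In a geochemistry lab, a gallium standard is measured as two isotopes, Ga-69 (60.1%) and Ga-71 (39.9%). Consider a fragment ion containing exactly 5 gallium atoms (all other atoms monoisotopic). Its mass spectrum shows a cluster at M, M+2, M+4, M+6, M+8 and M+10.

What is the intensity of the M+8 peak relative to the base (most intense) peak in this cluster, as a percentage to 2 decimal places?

22.04%

Binomial terms of (0.601 + 0.399)^5: M 0.0784, M+2 0.2603, M+4 0.3456, M+6 0.2294, M+8 0.0762, M+10 0.0101 → M+4 is the base peak.
P(M+4) = C(5,2) × 0.601^3 × 0.399^2 = 10 × 0.2170818 × 0.159201 = 0.345596 (base)
P(M+8) = C(5,4) × 0.601^1 × 0.399^4 = 5 × 0.6010 × 0.02534496 = 0.076162
Relative intensity = 0.076162 / 0.345596 × 100 = 22.04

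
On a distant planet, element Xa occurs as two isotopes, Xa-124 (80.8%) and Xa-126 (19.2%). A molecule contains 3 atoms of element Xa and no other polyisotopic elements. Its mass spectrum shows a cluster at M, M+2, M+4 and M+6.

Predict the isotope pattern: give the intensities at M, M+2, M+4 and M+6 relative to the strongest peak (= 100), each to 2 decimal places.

100.00 : 71.29 : 16.94 : 1.34

Each Xa atom is independently Xa-124 (p = 0.808) or Xa-126 (q = 0.192); the cluster is the binomial expansion (p + q)^3.
P(M) = 0.808^3 = 0.527514
P(M+2) = 3 × 0.808^2 × 0.192^1 = 0.376050
P(M+4) = 3 × 0.808^1 × 0.192^2 = 0.089358
P(M+6) = 0.192^3 = 0.007078
The M peak is largest (0.527514); scaling to 100 gives 100.00 : 71.29 : 16.94 : 1.34.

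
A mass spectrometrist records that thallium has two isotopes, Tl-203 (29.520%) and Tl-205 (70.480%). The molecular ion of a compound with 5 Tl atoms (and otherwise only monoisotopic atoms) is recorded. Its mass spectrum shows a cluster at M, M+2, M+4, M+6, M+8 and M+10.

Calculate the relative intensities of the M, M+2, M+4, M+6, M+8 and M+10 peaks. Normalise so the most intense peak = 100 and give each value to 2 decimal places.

0.62 : 7.35 : 35.09 : 83.77 : 100.00 : 47.75

The 5 Tl atoms are independent, so intensities follow the terms of (0.29520 + 0.70480)^5.
P(M) = 0.29520^5 = 0.002242
P(M+2) = 5 × 0.29520^4 × 0.70480^1 = 0.026761
P(M+4) = 10 × 0.29520^3 × 0.70480^2 = 0.127785
P(M+6) = 10 × 0.29520^2 × 0.70480^3 = 0.305092
P(M+8) = 5 × 0.29520^1 × 0.70480^4 = 0.364208
P(M+10) = 0.70480^5 = 0.173912
The M+8 peak is largest (0.364208); scaling to 100 gives 0.62 : 7.35 : 35.09 : 83.77 : 100.00 : 47.75.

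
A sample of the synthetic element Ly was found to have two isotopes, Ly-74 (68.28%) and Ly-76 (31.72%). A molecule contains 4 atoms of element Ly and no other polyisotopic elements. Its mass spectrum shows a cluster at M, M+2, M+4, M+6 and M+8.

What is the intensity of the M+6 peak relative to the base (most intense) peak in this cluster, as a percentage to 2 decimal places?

Binomial terms of (0.6828 + 0.3172)^4: M 0.2174, M+2 0.4039, M+4 0.2815, M+6 0.0872, M+8 0.0101 → M+2 is the base peak.
P(M+2) = C(4,1) × 0.6828^3 × 0.3172^1 = 4 × 0.31833218 × 0.3172 = 0.403900 (base)
P(M+6) = C(4,3) × 0.6828^1 × 0.3172^3 = 4 × 0.6828 × 0.03191534 = 0.087167
Relative intensity = 0.087167 / 0.403900 × 100 = 21.58

21.58%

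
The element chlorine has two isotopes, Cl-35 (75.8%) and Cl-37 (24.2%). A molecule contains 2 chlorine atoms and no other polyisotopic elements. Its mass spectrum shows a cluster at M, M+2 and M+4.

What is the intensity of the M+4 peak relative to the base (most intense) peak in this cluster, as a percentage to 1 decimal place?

Binomial terms of (0.758 + 0.242)^2: M 0.5746, M+2 0.3669, M+4 0.0586 → M is the base peak.
P(M) = C(2,0) × 0.758^2 × 0.242^0 = 1 × 0.574564 × 1.0000 = 0.574564 (base)
P(M+4) = C(2,2) × 0.758^0 × 0.242^2 = 1 × 1.0000 × 0.058564 = 0.058564
Relative intensity = 0.058564 / 0.574564 × 100 = 10.2

10.2%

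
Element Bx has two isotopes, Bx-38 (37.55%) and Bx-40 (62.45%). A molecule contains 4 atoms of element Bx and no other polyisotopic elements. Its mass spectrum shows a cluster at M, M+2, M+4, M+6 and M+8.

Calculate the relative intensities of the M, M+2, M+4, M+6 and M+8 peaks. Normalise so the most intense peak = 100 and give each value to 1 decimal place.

Each Bx atom is independently Bx-38 (p = 0.3755) or Bx-40 (q = 0.6245); the cluster is the binomial expansion (p + q)^4.
P(M) = 0.3755^4 = 0.019881
P(M+2) = 4 × 0.3755^3 × 0.6245^1 = 0.132258
P(M+4) = 6 × 0.3755^2 × 0.6245^2 = 0.329941
P(M+6) = 4 × 0.3755^1 × 0.6245^3 = 0.365820
P(M+8) = 0.6245^4 = 0.152100
The M+6 peak is largest (0.365820); scaling to 100 gives 5.4 : 36.2 : 90.2 : 100.0 : 41.6.

5.4 : 36.2 : 90.2 : 100.0 : 41.6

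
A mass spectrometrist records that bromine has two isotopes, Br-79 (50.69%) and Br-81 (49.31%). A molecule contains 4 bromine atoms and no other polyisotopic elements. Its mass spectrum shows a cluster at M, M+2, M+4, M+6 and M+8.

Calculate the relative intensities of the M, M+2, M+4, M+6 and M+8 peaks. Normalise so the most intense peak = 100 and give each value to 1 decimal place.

The 4 Br atoms are independent, so intensities follow the terms of (0.5069 + 0.4931)^4.
P(M) = 0.5069^4 = 0.066022
P(M+2) = 4 × 0.5069^3 × 0.4931^1 = 0.256899
P(M+4) = 6 × 0.5069^2 × 0.4931^2 = 0.374857
P(M+6) = 4 × 0.5069^1 × 0.4931^3 = 0.243101
P(M+8) = 0.4931^4 = 0.059121
The M+4 peak is largest (0.374857); scaling to 100 gives 17.6 : 68.5 : 100.0 : 64.9 : 15.8.

17.6 : 68.5 : 100.0 : 64.9 : 15.8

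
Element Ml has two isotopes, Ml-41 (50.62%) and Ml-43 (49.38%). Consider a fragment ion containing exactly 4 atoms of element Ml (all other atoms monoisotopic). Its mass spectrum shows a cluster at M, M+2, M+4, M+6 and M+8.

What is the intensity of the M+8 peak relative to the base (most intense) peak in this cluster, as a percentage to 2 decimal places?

15.86%

Term probabilities: M 0.0657, M+2 0.2562, M+4 0.3749, M+6 0.2438, M+8 0.0595. Base peak = M+4.
P(M+4) = C(4,2) × 0.5062^2 × 0.4938^2 = 6 × 0.25623844 × 0.24383844 = 0.374885 (base)
P(M+8) = C(4,4) × 0.5062^0 × 0.4938^4 = 1 × 1.0000 × 0.05945718 = 0.059457
Relative intensity = 0.059457 / 0.374885 × 100 = 15.86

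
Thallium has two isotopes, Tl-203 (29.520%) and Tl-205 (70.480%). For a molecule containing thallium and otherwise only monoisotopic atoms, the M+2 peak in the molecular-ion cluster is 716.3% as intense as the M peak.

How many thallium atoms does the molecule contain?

3

For n independent Tl atoms, I(M+2)/I(M) = n · (abundance Tl-205) / (abundance Tl-203) = n · 0.70480/0.29520.
n = 7.163 × 0.29520/0.70480 = 3.00 ≈ 3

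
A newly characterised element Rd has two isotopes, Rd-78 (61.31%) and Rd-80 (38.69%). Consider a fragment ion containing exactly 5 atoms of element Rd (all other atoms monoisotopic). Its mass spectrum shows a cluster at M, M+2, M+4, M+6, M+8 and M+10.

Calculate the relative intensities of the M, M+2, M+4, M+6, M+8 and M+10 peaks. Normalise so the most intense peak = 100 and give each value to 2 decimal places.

25.11 : 79.23 : 100.00 : 63.11 : 19.91 : 2.51

The 5 Rd atoms are independent, so intensities follow the terms of (0.6131 + 0.3869)^5.
P(M) = 0.6131^5 = 0.086628
P(M+2) = 5 × 0.6131^4 × 0.3869^1 = 0.273334
P(M+4) = 10 × 0.6131^3 × 0.3869^2 = 0.344978
P(M+6) = 10 × 0.6131^2 × 0.3869^3 = 0.217700
P(M+8) = 5 × 0.6131^1 × 0.3869^4 = 0.068690
P(M+10) = 0.3869^5 = 0.008669
The M+4 peak is largest (0.344978); scaling to 100 gives 25.11 : 79.23 : 100.00 : 63.11 : 19.91 : 2.51.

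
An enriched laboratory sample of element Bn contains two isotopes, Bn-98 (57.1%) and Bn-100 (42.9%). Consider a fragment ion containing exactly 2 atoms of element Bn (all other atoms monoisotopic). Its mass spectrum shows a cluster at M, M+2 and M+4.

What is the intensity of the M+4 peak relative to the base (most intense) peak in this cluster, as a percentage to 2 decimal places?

(0.571 + 0.429)^2 gives M 0.3260, M+2 0.4899, M+4 0.1840; the largest is M+2.
P(M+2) = C(2,1) × 0.571^1 × 0.429^1 = 2 × 0.5710 × 0.4290 = 0.489918 (base)
P(M+4) = C(2,2) × 0.571^0 × 0.429^2 = 1 × 1.0000 × 0.184041 = 0.184041
Relative intensity = 0.184041 / 0.489918 × 100 = 37.57

37.57%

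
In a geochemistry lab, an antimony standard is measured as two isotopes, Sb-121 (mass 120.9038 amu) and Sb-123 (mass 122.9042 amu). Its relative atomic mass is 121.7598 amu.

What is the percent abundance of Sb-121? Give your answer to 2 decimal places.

Writing the weighted mean with unknown fraction x of Sb-121:
120.9038·x + 122.9042·(1 − x) = 121.7598
(120.9038 − 122.9042)·x = 121.7598 − 122.9042
x = -1.1444 / -2.0004 = 0.57209 → 57.21% Sb-121, 42.79% Sb-123.

57.21%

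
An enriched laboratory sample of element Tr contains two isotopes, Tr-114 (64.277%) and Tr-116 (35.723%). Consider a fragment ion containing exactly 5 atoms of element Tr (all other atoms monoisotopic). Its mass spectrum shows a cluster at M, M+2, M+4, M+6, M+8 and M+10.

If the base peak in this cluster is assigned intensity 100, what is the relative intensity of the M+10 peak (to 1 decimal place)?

1.7

(0.64277 + 0.35723)^5 gives M 0.1097, M+2 0.3049, M+4 0.3389, M+6 0.1883, M+8 0.0523, M+10 0.0058; the largest is M+4.
P(M+4) = C(5,2) × 0.64277^3 × 0.35723^2 = 10 × 0.26556253 × 0.12761327 = 0.338893 (base)
P(M+10) = C(5,5) × 0.64277^0 × 0.35723^5 = 1 × 1.0000 × 0.00581754 = 0.005818
Relative intensity = 0.005818 / 0.338893 × 100 = 1.7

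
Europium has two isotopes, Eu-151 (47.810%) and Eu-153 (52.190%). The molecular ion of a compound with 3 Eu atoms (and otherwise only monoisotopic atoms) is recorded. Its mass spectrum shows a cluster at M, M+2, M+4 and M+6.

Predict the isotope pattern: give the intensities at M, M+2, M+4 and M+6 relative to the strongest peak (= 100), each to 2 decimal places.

The 3 Eu atoms are independent, so intensities follow the terms of (0.47810 + 0.52190)^3.
P(M) = 0.47810^3 = 0.109284
P(M+2) = 3 × 0.47810^2 × 0.52190^1 = 0.357887
P(M+4) = 3 × 0.47810^1 × 0.52190^2 = 0.390674
P(M+6) = 0.52190^3 = 0.142155
The M+4 peak is largest (0.390674); scaling to 100 gives 27.97 : 91.61 : 100.00 : 36.39.

27.97 : 91.61 : 100.00 : 36.39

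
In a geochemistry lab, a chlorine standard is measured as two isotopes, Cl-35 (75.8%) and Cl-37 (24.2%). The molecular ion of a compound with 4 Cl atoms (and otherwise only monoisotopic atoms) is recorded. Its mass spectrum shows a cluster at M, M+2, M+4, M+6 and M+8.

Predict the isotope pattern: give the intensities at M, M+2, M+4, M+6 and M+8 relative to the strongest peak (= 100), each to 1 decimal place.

78.3 : 100.0 : 47.9 : 10.2 : 0.8

Expanding (0.758 + 0.242)^4:
P(M) = 0.758^4 = 0.330124
P(M+2) = 4 × 0.758^3 × 0.242^1 = 0.421583
P(M+4) = 6 × 0.758^2 × 0.242^2 = 0.201893
P(M+6) = 4 × 0.758^1 × 0.242^3 = 0.042971
P(M+8) = 0.242^4 = 0.003430
The M+2 peak is largest (0.421583); scaling to 100 gives 78.3 : 100.0 : 47.9 : 10.2 : 0.8.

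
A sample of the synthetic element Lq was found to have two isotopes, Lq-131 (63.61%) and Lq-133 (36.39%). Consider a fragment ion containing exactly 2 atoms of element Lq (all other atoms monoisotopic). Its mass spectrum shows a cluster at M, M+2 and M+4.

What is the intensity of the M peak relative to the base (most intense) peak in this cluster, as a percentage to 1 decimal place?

87.4%

(0.6361 + 0.3639)^2 gives M 0.4046, M+2 0.4630, M+4 0.1324; the largest is M+2.
P(M+2) = C(2,1) × 0.6361^1 × 0.3639^1 = 2 × 0.6361 × 0.3639 = 0.462954 (base)
P(M) = C(2,0) × 0.6361^2 × 0.3639^0 = 1 × 0.40462321 × 1.0000 = 0.404623
Relative intensity = 0.404623 / 0.462954 × 100 = 87.4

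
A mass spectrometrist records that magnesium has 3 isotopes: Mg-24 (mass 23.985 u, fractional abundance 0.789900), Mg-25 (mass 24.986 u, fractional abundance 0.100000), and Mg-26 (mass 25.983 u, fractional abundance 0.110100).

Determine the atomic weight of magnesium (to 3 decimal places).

24.305 u

The abundance-weighted mean is 0.789900 × 23.985 + 0.100000 × 24.986 + 0.110100 × 25.983
= 18.9458 + 2.4986 + 2.8607 = 24.3051 u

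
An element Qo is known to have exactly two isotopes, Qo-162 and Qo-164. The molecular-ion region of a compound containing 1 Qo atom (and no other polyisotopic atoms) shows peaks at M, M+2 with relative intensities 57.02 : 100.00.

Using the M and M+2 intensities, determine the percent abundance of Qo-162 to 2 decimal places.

36.31%

If p is the fraction of Qo that is Qo-162, then I(M+2)/I(M) = [C(1,1)·p^0·(1−p)] / p^1 = 1·(1−p)/p = 100.00/57.02 = 1.7538
(1−p)/p = 1.7538/1 = 1.7538  ⇒  p = 1/(1 + 1.7538) = 0.3631
Qo-162: 36.31%, Qo-164: 63.69%.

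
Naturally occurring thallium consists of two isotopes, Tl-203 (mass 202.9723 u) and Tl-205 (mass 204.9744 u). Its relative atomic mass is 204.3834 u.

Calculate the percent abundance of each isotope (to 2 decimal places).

With x = fraction of Tl-203 (so Tl-205 is 1 − x):
202.9723·x + 204.9744·(1 − x) = 204.3834
(202.9723 − 204.9744)·x = 204.3834 − 204.9744
x = -0.5910 / -2.0021 = 0.29519 → 29.52% Tl-203, 70.48% Tl-205.

Tl-203: 29.52%, Tl-205: 70.48%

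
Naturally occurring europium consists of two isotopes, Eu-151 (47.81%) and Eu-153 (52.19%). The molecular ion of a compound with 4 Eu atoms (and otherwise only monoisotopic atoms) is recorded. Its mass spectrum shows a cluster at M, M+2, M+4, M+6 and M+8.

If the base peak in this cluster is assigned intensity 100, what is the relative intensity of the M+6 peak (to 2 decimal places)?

72.77

Binomial terms of (0.4781 + 0.5219)^4: M 0.0522, M+2 0.2281, M+4 0.3736, M+6 0.2719, M+8 0.0742 → M+4 is the base peak.
P(M+4) = C(4,2) × 0.4781^2 × 0.5219^2 = 6 × 0.22857961 × 0.27237961 = 0.373563 (base)
P(M+6) = C(4,3) × 0.4781^1 × 0.5219^3 = 4 × 0.4781 × 0.14215492 = 0.271857
Relative intensity = 0.271857 / 0.373563 × 100 = 72.77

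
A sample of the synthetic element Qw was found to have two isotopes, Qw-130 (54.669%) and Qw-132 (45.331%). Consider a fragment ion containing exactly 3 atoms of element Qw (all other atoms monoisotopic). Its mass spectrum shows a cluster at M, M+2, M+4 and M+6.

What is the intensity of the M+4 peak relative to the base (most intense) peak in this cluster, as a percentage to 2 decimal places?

82.92%

Term probabilities: M 0.1634, M+2 0.4064, M+4 0.3370, M+6 0.0932. Base peak = M+2.
P(M+2) = C(3,1) × 0.54669^2 × 0.45331^1 = 3 × 0.29886996 × 0.45331 = 0.406442 (base)
P(M+4) = C(3,2) × 0.54669^1 × 0.45331^2 = 3 × 0.54669 × 0.20548996 = 0.337018
Relative intensity = 0.337018 / 0.406442 × 100 = 82.92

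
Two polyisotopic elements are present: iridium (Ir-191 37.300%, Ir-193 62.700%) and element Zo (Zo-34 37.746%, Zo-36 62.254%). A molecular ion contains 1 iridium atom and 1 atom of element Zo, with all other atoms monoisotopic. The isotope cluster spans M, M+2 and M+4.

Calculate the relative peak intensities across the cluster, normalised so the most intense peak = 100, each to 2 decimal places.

30.03 : 100.00 : 83.25

Iridium pattern (n=1): 0.3730 : 0.6270
Element Zo pattern (n=1): 0.37746 : 0.62254
Convolve the two distributions (both contribute in 2-u steps):
  M: 0.3730×0.37746 = 0.140793
  M+2: 0.3730×0.62254 + 0.6270×0.37746 = 0.468875
  M+4: 0.6270×0.62254 = 0.390333
Scale to base peak (0.468875) = 100: 30.03 : 100.00 : 83.25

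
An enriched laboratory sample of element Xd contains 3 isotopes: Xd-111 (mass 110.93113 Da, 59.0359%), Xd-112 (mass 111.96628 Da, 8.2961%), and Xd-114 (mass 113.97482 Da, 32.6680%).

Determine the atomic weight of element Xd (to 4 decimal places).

112.0113 Da

Weight each isotope mass by its fractional abundance: 0.590359 × 110.93113 + 0.082961 × 111.96628 + 0.326680 × 113.97482
= 65.489191 + 9.288835 + 37.233294 = 112.011320 Da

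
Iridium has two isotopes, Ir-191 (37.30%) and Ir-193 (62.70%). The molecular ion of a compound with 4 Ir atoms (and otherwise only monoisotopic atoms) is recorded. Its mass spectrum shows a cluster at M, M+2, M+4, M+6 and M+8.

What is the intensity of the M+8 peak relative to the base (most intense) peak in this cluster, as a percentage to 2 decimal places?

42.02%

(0.3730 + 0.6270)^4 gives M 0.0194, M+2 0.1302, M+4 0.3282, M+6 0.3678, M+8 0.1546; the largest is M+6.
P(M+6) = C(4,3) × 0.3730^1 × 0.6270^3 = 4 × 0.3730 × 0.24649188 = 0.367766 (base)
P(M+8) = C(4,4) × 0.3730^0 × 0.6270^4 = 1 × 1.0000 × 0.15455041 = 0.154550
Relative intensity = 0.154550 / 0.367766 × 100 = 42.02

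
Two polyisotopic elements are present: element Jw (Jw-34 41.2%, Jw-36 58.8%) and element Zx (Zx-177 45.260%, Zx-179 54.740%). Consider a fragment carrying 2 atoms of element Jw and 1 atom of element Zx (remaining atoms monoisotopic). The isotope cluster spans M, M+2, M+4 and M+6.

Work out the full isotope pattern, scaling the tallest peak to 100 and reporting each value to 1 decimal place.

Element Jw pattern (n=2): 0.169744 : 0.484512 : 0.345744
Element Zx pattern (n=1): 0.4526 : 0.5474
Convolve the two distributions (both contribute in 2-u steps):
  M: 0.169744×0.4526 = 0.076826
  M+2: 0.169744×0.5474 + 0.484512×0.4526 = 0.312208
  M+4: 0.484512×0.5474 + 0.345744×0.4526 = 0.421706
  M+6: 0.345744×0.5474 = 0.189260
Scale to base peak (0.421706) = 100: 18.2 : 74.0 : 100.0 : 44.9

18.2 : 74.0 : 100.0 : 44.9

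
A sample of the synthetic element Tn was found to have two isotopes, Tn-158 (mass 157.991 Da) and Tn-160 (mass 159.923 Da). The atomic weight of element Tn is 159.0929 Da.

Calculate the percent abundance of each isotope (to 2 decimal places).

With x = fraction of Tn-158 (so Tn-160 is 1 − x):
157.991·x + 159.923·(1 − x) = 159.0929
(157.991 − 159.923)·x = 159.0929 − 159.923
x = -0.8301 / -1.932 = 0.42966 → 42.97% Tn-158, 57.03% Tn-160.

Tn-158: 42.97%, Tn-160: 57.03%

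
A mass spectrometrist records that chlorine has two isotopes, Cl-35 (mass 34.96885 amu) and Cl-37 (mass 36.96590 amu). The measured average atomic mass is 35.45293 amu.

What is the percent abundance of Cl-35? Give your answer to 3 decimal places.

75.760%

With x = fraction of Cl-35 (so Cl-37 is 1 − x):
34.96885·x + 36.96590·(1 − x) = 35.45293
(34.96885 − 36.96590)·x = 35.45293 − 36.96590
x = -1.51297 / -1.99705 = 0.75760 → 75.760% Cl-35, 24.240% Cl-37.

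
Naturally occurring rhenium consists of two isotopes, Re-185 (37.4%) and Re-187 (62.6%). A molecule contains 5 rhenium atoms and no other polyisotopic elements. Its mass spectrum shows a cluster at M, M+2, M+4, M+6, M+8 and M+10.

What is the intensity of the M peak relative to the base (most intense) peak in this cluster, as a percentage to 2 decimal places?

Binomial terms of (0.374 + 0.626)^5: M 0.0073, M+2 0.0612, M+4 0.2050, M+6 0.3431, M+8 0.2872, M+10 0.0961 → M+6 is the base peak.
P(M+6) = C(5,3) × 0.374^2 × 0.626^3 = 10 × 0.139876 × 0.24531438 = 0.343136 (base)
P(M) = C(5,0) × 0.374^5 × 0.626^0 = 1 × 0.00731742 × 1.0000 = 0.007317
Relative intensity = 0.007317 / 0.343136 × 100 = 2.13

2.13%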